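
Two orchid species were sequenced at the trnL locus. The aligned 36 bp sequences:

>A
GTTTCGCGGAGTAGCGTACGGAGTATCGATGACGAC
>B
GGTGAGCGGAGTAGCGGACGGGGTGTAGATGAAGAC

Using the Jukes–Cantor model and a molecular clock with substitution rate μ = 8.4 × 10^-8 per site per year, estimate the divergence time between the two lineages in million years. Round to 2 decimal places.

The sequences differ at 8 of 36 sites (2, 4, 5, 17, 22, 25, 27, 33), so p = 8/36 ≈ 0.222222.
d = −(3/4) ln(1 − 4p/3) = −0.75 ln(1 − 0.296296) = −0.75 ln(0.703704)
  = −0.75 × (-0.351397) = 0.263548 substitutions/site.
Under a molecular clock d = 2μt, so t = d/(2μ) = 0.263548 / (2 × 8.4 × 10^-8) = 1.57 million years.

1.57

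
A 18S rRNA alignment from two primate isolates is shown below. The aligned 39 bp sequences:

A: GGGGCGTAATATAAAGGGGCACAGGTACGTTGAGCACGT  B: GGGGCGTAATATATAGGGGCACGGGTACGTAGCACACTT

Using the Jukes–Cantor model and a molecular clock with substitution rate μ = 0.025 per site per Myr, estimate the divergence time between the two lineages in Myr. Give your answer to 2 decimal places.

3.44

The sequences differ at 6 of 39 sites (14, 23, 31, 33, 34, 38), so p = 6/39 ≈ 0.153846.
d = −(3/4) ln(1 − 4p/3) = −0.75 ln(1 − 0.205128) = −0.75 ln(0.794872)
  = −0.75 × (-0.229574) = 0.172181 substitutions/site.
Under a molecular clock d = 2μt, so t = d/(2μ) = 0.172181 / (2 × 0.025) = 3.44 Myr.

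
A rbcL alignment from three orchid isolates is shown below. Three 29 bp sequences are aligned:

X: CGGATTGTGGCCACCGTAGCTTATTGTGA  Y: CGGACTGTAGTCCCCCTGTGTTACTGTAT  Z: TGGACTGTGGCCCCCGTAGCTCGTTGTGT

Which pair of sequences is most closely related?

X–Y: 11/29 differ, p = 0.379, d = 0.529.
X–Z: 6/29 differ, p = 0.207, d = 0.242.
Y–Z: 11/29 differ, p = 0.379, d = 0.529.
The smallest distance is between X and Z.

X and Z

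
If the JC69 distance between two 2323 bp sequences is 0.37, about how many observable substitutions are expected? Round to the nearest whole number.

678

Invert JC69: p = (3/4)(1 − e^(−4d/3)) = 0.75 × (1 − e^(-0.493333)) = 0.75 × (1 − 0.610588) = 0.292059.
Expected differing sites = pL ≈ 0.292059 × 2323 = 678.453057 ≈ 678.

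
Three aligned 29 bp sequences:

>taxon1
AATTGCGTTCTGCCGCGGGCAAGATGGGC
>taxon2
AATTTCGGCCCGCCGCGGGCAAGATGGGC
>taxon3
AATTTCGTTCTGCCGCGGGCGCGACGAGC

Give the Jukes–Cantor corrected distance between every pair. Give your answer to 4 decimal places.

taxon1–taxon2: 4/29 sites differ → p ≈ 0.137931, d = −0.75 ln(1 − 0.183908) = 0.152421 ≈ 0.1524.
taxon1–taxon3: 5/29 sites differ → p ≈ 0.172414, d = −0.75 ln(1 − 0.229885) = 0.195912 ≈ 0.1959.
taxon2–taxon3: 7/29 sites differ → p ≈ 0.241379, d = −0.75 ln(1 − 0.321839) = 0.291278 ≈ 0.2913.

d(taxon1,taxon2) = 0.1524, d(taxon1,taxon3) = 0.1959, d(taxon2,taxon3) = 0.2913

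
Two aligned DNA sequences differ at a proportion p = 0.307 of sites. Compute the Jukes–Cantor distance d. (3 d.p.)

0.395

d = −(3/4) ln(1 − 4p/3) = −0.75 ln(1 − 0.409333) = −0.75 ln(0.590667)
  = −0.75 × (-0.526503) = 0.394877 substitutions/site.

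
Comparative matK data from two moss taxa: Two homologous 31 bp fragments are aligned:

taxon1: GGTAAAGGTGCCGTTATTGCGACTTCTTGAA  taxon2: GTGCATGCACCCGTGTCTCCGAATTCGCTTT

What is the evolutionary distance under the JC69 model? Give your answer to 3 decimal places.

The sequences differ at 17 of 31 sites, so p = 17/31 ≈ 0.548387.
d = −(3/4) ln(1 − 4p/3) = −0.75 ln(1 − 0.731183) = −0.75 ln(0.268817)
  = −0.75 × (-1.313724) = 0.985293 substitutions/site.

0.985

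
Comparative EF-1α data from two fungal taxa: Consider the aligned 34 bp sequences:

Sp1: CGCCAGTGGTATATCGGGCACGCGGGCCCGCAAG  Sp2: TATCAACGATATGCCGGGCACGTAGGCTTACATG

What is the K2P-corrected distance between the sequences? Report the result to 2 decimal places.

Of 34 sites, 13 differences are transitions and 1 are transversions, so P = 13/34 ≈ 0.382353 and Q = 1/34 ≈ 0.029412.
Under the Kimura two-parameter model, d = −½ ln(1 − 2P − Q) − ¼ ln(1 − 2Q).
1 − 2P − Q = 0.205882, giving −½ ln(0.205882) = 0.790226.
1 − 2Q = 0.941176, giving −¼ ln(0.941176) = 0.015156.
d = 0.790226 + 0.015156 = 0.805382.

0.81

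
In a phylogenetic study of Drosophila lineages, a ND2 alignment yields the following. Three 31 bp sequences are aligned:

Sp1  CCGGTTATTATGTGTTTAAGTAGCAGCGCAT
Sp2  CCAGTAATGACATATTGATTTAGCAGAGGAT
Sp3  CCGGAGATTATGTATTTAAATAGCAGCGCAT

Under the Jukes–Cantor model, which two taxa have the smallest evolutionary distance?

Sp1 and Sp3

Sp1–Sp2: 11/31 differ, p = 0.355, d = 0.481.
Sp1–Sp3: 4/31 differ, p = 0.129, d = 0.142.
Sp2–Sp3: 11/31 differ, p = 0.355, d = 0.481.
The smallest distance is between Sp1 and Sp3.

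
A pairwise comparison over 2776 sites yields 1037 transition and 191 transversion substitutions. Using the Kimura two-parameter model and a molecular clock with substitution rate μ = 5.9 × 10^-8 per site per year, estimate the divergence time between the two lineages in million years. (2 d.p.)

P = 1037/2776 ≈ 0.373559 and Q = 191/2776 ≈ 0.068804.
Under the Kimura two-parameter model, d = −½ ln(1 − 2P − Q) − ¼ ln(1 − 2Q).
1 − 2P − Q = 0.184078, giving −½ ln(0.184078) = 0.846198.
1 − 2Q = 0.862392, giving −¼ ln(0.862392) = 0.037011.
d = 0.846198 + 0.037011 = 0.883209.
Under a molecular clock d = 2μt, so t = d/(2μ) = 0.883209 / (2 × 5.9 × 10^-8) = 7.48 million years.

7.48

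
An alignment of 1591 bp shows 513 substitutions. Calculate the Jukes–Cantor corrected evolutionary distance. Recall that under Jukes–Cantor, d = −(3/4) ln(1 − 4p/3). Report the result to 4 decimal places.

p = 513/1591 ≈ 0.322439.
d = −(3/4) ln(1 − 4p/3) = −0.75 ln(1 − 0.429919) = −0.75 ln(0.570081)
  = −0.75 × (-0.561977) = 0.421483 substitutions/site.

0.4215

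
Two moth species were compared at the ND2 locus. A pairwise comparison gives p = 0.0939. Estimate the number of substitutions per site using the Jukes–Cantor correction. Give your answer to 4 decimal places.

0.1003

d = −(3/4) ln(1 − 4p/3) = −0.75 ln(1 − 0.1252) = −0.75 ln(0.8748)
  = −0.75 × (-0.133760) = 0.100320 substitutions/site.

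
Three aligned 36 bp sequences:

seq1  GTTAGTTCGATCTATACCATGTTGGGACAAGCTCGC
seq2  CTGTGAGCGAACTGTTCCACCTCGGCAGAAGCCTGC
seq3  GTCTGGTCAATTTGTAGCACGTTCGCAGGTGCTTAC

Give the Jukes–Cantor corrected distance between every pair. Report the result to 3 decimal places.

d(seq1,seq2) = 0.608, d(seq1,seq3) = 0.608, d(seq2,seq3) = 0.673

seq1–seq2: 15/36 sites differ → p ≈ 0.416667, d = −0.75 ln(1 − 0.555556) = 0.608198 ≈ 0.608.
seq1–seq3: 15/36 sites differ → p ≈ 0.416667, d = −0.75 ln(1 − 0.555556) = 0.608198 ≈ 0.608.
seq2–seq3: 16/36 sites differ → p ≈ 0.444444, d = −0.75 ln(1 − 0.592592) = 0.673455 ≈ 0.673.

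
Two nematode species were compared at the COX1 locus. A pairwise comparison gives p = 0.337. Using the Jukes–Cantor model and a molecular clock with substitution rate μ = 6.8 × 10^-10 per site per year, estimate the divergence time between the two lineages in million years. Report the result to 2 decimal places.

d = −(3/4) ln(1 − 4p/3) = −0.75 ln(1 − 0.449333) = −0.75 ln(0.550667)
  = −0.75 × (-0.596625) = 0.447469 substitutions/site.
Under a molecular clock d = 2μt, so t = d/(2μ) = 0.447469 / (2 × 6.8 × 10^-10) = 329.02 million years.

329.02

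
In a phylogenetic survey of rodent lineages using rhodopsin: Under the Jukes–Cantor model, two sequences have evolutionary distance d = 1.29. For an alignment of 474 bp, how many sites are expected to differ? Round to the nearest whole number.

292

Invert JC69: p = (3/4)(1 − e^(−4d/3)) = 0.75 × (1 − e^(-1.72)) = 0.75 × (1 − 0.179066) = 0.615701.
Expected differing sites = pL ≈ 0.615701 × 474 = 291.842274 ≈ 292.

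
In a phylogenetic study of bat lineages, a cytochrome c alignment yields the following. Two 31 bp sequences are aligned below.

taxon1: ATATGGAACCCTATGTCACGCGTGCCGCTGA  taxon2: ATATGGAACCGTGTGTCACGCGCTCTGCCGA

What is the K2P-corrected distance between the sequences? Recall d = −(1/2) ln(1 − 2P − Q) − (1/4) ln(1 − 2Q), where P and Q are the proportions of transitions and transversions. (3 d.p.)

Of 31 sites, 4 differences are transitions and 2 are transversions, so P = 4/31 ≈ 0.129032 and Q = 2/31 ≈ 0.064516.
Under the Kimura two-parameter model, d = −½ ln(1 − 2P − Q) − ¼ ln(1 − 2Q).
1 − 2P − Q = 0.67742, giving −½ ln(0.67742) = 0.194732.
1 − 2Q = 0.870968, giving −¼ ln(0.870968) = 0.034538.
d = 0.194732 + 0.034538 = 0.229270.

0.229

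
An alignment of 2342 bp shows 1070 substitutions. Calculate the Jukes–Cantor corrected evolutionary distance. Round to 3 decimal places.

0.705

p = 1070/2342 ≈ 0.456874.
d = −(3/4) ln(1 − 4p/3) = −0.75 ln(1 − 0.609165) = −0.75 ln(0.390835)
  = −0.75 × (-0.939470) = 0.704603 substitutions/site.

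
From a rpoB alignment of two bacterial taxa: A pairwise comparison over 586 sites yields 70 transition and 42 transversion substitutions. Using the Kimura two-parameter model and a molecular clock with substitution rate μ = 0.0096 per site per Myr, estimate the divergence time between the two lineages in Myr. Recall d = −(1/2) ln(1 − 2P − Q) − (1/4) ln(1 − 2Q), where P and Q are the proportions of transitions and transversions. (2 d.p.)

11.70

P = 70/586 ≈ 0.119454 and Q = 42/586 ≈ 0.071672.
Under the Kimura two-parameter model, d = −½ ln(1 − 2P − Q) − ¼ ln(1 − 2Q).
1 − 2P − Q = 0.68942, giving −½ ln(0.68942) = 0.185952.
1 − 2Q = 0.856656, giving −¼ ln(0.856656) = 0.038680.
d = 0.185952 + 0.038680 = 0.224632.
Under a molecular clock d = 2μt, so t = d/(2μ) = 0.224632 / (2 × 0.0096) = 11.70 Myr.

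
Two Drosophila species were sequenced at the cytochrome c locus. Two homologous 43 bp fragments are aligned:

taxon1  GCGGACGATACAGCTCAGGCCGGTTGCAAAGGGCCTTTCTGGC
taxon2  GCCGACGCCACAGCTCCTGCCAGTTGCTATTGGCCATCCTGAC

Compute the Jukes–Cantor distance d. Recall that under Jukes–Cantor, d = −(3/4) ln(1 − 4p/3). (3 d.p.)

The sequences differ at 12 of 43 sites, so p = 12/43 ≈ 0.27907.
d = −(3/4) ln(1 − 4p/3) = −0.75 ln(1 − 0.372093) = −0.75 ln(0.627907)
  = −0.75 × (-0.465363) = 0.349022 substitutions/site.

0.349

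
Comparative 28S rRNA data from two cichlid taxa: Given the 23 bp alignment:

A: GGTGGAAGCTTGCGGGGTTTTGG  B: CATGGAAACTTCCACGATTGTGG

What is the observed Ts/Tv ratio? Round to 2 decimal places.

Transitions are A↔G and C↔T; transversions are all other mismatches.
Transitions: 4. Transversions: 4.
R = 4/4 = 1.00.

1.00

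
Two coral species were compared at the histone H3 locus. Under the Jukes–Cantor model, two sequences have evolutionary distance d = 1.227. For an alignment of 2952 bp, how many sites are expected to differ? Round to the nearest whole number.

1783

Invert JC69: p = (3/4)(1 − e^(−4d/3)) = 0.75 × (1 − e^(-1.636)) = 0.75 × (1 − 0.194758) = 0.603932.
Expected differing sites = pL ≈ 0.603932 × 2952 = 1782.807264 ≈ 1783.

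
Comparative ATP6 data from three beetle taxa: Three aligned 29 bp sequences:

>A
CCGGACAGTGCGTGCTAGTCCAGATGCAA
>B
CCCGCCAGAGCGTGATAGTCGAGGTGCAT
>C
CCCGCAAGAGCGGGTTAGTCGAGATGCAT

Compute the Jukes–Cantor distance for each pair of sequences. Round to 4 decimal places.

d(A,B) = 0.2913, d(A,C) = 0.3439, d(B,C) = 0.1524

A–B: 7/29 sites differ → p ≈ 0.241379, d = −0.75 ln(1 − 0.321839) = 0.291278 ≈ 0.2913.
A–C: 8/29 sites differ → p ≈ 0.275862, d = −0.75 ln(1 − 0.367816) = 0.343931 ≈ 0.3439.
B–C: 4/29 sites differ → p ≈ 0.137931, d = −0.75 ln(1 − 0.183908) = 0.152421 ≈ 0.1524.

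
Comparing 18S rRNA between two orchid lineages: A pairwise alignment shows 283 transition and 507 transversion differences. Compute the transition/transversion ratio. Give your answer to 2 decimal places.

R = 283/507 = 0.558185… ≈ 0.56 (to 2 d.p.).

0.56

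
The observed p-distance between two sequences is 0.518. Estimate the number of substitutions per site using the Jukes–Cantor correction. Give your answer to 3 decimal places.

0.880

d = −(3/4) ln(1 − 4p/3) = −0.75 ln(1 − 0.690667) = −0.75 ln(0.309333)
  = −0.75 × (-1.173337) = 0.880003 substitutions/site.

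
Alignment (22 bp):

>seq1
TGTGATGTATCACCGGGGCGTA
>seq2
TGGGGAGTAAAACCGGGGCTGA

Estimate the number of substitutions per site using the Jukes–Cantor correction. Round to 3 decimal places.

The sequences differ at 7 of 22 sites (3, 5, 6, 10, 11, 20, 21), so p = 7/22 ≈ 0.318182.
d = −(3/4) ln(1 − 4p/3) = −0.75 ln(1 − 0.424243) = −0.75 ln(0.575757)
  = −0.75 × (-0.552070) = 0.414053 substitutions/site.

0.414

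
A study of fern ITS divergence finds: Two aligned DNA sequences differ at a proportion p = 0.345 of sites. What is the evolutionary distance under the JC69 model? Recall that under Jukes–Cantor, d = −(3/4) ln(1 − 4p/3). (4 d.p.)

0.4621

d = −(3/4) ln(1 − 4p/3) = −0.75 ln(1 − 0.46) = −0.75 ln(0.54)
  = −0.75 × (-0.616186) = 0.462140 substitutions/site.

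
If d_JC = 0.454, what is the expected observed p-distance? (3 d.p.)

p = (3/4)(1 − e^(−4d/3)) = 0.75 × (1 − e^(-0.605333)) = 0.75 × (1 − 0.545893) = 0.340580.

0.341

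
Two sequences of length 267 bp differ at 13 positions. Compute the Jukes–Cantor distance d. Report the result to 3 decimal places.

0.050

p = 13/267 ≈ 0.048689.
d = −(3/4) ln(1 − 4p/3) = −0.75 ln(1 − 0.064919) = −0.75 ln(0.935081)
  = −0.75 × (-0.067122) = 0.050342 substitutions/site.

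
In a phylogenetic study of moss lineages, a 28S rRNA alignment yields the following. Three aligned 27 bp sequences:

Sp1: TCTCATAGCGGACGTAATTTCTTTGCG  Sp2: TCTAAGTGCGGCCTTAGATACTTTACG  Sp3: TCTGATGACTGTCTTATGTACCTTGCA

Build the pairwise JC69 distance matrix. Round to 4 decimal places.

d(Sp1,Sp2) = 0.4408, d(Sp1,Sp3) = 0.5876, d(Sp2,Sp3) = 0.5876

Sp1–Sp2: 9/27 sites differ → p ≈ 0.333333, d = −0.75 ln(1 − 0.444444) = 0.440839 ≈ 0.4408.
Sp1–Sp3: 11/27 sites differ → p ≈ 0.407407, d = −0.75 ln(1 − 0.543209) = 0.587647 ≈ 0.5876.
Sp2–Sp3: 11/27 sites differ → p ≈ 0.407407, d = −0.75 ln(1 − 0.543209) = 0.587647 ≈ 0.5876.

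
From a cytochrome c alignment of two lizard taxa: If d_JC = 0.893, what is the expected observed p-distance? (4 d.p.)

0.5220

p = (3/4)(1 − e^(−4d/3)) = 0.75 × (1 − e^(-1.190667)) = 0.75 × (1 − 0.304018) = 0.521987.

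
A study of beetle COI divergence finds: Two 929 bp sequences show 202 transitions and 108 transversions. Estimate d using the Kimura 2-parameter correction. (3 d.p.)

0.467

P = 202/929 ≈ 0.217438 and Q = 108/929 ≈ 0.116254.
Under the Kimura two-parameter model, d = −½ ln(1 − 2P − Q) − ¼ ln(1 − 2Q).
1 − 2P − Q = 0.44887, giving −½ ln(0.44887) = 0.400511.
1 − 2Q = 0.767492, giving −¼ ln(0.767492) = 0.066157.
d = 0.400511 + 0.066157 = 0.466668.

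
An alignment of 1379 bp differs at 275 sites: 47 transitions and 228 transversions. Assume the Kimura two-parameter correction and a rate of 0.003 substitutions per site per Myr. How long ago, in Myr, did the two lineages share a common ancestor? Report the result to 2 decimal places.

38.89

P = 47/1379 ≈ 0.034083 and Q = 228/1379 ≈ 0.165337.
Under the Kimura two-parameter model, d = −½ ln(1 − 2P − Q) − ¼ ln(1 − 2Q).
1 − 2P − Q = 0.766497, giving −½ ln(0.766497) = 0.132962.
1 − 2Q = 0.669326, giving −¼ ln(0.669326) = 0.100371.
d = 0.132962 + 0.100371 = 0.233333.
Under a molecular clock d = 2μt, so t = d/(2μ) = 0.233333 / (2 × 0.003) = 38.89 Myr.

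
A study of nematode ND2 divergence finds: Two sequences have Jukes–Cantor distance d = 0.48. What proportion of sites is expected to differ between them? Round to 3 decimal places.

0.355

p = (3/4)(1 − e^(−4d/3)) = 0.75 × (1 − e^(-0.64)) = 0.75 × (1 − 0.527292) = 0.354531.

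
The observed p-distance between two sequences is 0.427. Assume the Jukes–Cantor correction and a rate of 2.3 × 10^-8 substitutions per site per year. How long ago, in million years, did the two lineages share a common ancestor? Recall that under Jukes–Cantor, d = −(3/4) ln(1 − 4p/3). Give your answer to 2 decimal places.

13.74

d = −(3/4) ln(1 − 4p/3) = −0.75 ln(1 − 0.569333) = −0.75 ln(0.430667)
  = −0.75 × (-0.842420) = 0.631815 substitutions/site.
Under a molecular clock d = 2μt, so t = d/(2μ) = 0.631815 / (2 × 2.3 × 10^-8) = 13.74 million years.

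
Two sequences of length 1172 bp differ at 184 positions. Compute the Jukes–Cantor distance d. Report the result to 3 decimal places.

p = 184/1172 ≈ 0.156997.
d = −(3/4) ln(1 − 4p/3) = −0.75 ln(1 − 0.209329) = −0.75 ln(0.790671)
  = −0.75 × (-0.234873) = 0.176155 substitutions/site.

0.176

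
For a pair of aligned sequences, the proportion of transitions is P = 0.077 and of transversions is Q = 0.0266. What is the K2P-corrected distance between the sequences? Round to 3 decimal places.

Under the Kimura two-parameter model, d = −½ ln(1 − 2P − Q) − ¼ ln(1 − 2Q).
1 − 2P − Q = 0.8194, giving −½ ln(0.8194) = 0.099591.
1 − 2Q = 0.9468, giving −¼ ln(0.9468) = 0.013667.
d = 0.099591 + 0.013667 = 0.113258.

0.113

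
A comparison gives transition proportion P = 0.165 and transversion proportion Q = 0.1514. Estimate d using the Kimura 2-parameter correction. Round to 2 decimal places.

Under the Kimura two-parameter model, d = −½ ln(1 − 2P − Q) − ¼ ln(1 − 2Q).
1 − 2P − Q = 0.5186, giving −½ ln(0.5186) = 0.328311.
1 − 2Q = 0.6972, giving −¼ ln(0.6972) = 0.090171.
d = 0.328311 + 0.090171 = 0.418482.

0.42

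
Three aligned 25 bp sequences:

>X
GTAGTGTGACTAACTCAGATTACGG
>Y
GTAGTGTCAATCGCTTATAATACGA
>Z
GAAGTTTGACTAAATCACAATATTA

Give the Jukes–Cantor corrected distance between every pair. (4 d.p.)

X–Y: 8/25 sites differ → p = 0.32, d = −0.75 ln(1 − 0.426667) = 0.417216 ≈ 0.4172.
X–Z: 8/25 sites differ → p = 0.32, d = −0.75 ln(1 − 0.426667) = 0.417216 ≈ 0.4172.
Y–Z: 11/25 sites differ → p = 0.44, d = −0.75 ln(1 − 0.586667) = 0.662626 ≈ 0.6626.

d(X,Y) = 0.4172, d(X,Z) = 0.4172, d(Y,Z) = 0.6626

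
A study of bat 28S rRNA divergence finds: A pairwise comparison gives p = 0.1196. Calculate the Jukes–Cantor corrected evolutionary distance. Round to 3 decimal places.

d = −(3/4) ln(1 − 4p/3) = −0.75 ln(1 − 0.159467) = −0.75 ln(0.840533)
  = −0.75 × (-0.173719) = 0.130289 substitutions/site.

0.130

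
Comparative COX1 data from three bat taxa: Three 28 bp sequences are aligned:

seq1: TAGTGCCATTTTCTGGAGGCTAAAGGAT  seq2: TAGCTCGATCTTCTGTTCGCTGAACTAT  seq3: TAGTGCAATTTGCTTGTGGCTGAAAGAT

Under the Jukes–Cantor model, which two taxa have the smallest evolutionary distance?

seq1–seq2: 10/28 differ, p = 0.357, d = 0.485.
seq1–seq3: 6/28 differ, p = 0.214, d = 0.252.
seq2–seq3: 10/28 differ, p = 0.357, d = 0.485.
The smallest distance is between seq1 and seq3.

seq1 and seq3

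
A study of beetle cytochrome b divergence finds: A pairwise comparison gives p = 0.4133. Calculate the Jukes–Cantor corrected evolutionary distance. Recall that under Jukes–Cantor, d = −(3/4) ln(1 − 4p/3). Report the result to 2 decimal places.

d = −(3/4) ln(1 − 4p/3) = −0.75 ln(1 − 0.551067) = −0.75 ln(0.448933)
  = −0.75 × (-0.800882) = 0.600662 substitutions/site.

0.60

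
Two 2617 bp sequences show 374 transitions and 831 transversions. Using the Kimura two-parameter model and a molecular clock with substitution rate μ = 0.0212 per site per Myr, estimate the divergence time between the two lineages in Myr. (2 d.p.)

16.85

P = 374/2617 ≈ 0.142912 and Q = 831/2617 ≈ 0.317539.
Under the Kimura two-parameter model, d = −½ ln(1 − 2P − Q) − ¼ ln(1 − 2Q).
1 − 2P − Q = 0.396637, giving −½ ln(0.396637) = 0.462367.
1 − 2Q = 0.364922, giving −¼ ln(0.364922) = 0.252018.
d = 0.462367 + 0.252018 = 0.714385.
Under a molecular clock d = 2μt, so t = d/(2μ) = 0.714385 / (2 × 0.0212) = 16.85 Myr.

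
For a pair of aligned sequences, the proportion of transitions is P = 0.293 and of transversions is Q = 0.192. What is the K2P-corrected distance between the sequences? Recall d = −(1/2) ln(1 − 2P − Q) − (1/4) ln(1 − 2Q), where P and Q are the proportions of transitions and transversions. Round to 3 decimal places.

0.874

Under the Kimura two-parameter model, d = −½ ln(1 − 2P − Q) − ¼ ln(1 − 2Q).
1 − 2P − Q = 0.222, giving −½ ln(0.222) = 0.752539.
1 − 2Q = 0.616, giving −¼ ln(0.616) = 0.121127.
d = 0.752539 + 0.121127 = 0.873666.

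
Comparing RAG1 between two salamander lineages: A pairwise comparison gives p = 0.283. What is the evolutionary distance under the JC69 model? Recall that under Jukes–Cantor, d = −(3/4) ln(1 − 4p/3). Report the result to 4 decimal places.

0.3553

d = −(3/4) ln(1 − 4p/3) = −0.75 ln(1 − 0.377333) = −0.75 ln(0.622667)
  = −0.75 × (-0.473743) = 0.355307 substitutions/site.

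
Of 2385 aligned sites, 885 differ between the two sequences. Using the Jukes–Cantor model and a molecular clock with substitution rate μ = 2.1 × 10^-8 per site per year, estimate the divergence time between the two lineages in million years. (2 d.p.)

12.19

p = 885/2385 ≈ 0.371069.
d = −(3/4) ln(1 − 4p/3) = −0.75 ln(1 − 0.494759) = −0.75 ln(0.505241)
  = −0.75 × (-0.682720) = 0.512040 substitutions/site.
Under a molecular clock d = 2μt, so t = d/(2μ) = 0.512040 / (2 × 2.1 × 10^-8) = 12.19 million years.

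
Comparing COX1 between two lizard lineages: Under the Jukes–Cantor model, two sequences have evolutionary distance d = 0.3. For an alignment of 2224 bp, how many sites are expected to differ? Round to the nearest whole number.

Invert JC69: p = (3/4)(1 − e^(−4d/3)) = 0.75 × (1 − e^(-0.4)) = 0.75 × (1 − 0.670320) = 0.247260.
Expected differing sites = pL ≈ 0.247260 × 2224 = 549.90624 ≈ 550.

550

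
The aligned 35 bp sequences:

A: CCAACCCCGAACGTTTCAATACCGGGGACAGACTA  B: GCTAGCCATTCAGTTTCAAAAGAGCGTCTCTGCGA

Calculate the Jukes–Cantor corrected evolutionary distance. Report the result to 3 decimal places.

0.965

The sequences differ at 19 of 35 sites, so p = 19/35 ≈ 0.542857.
d = −(3/4) ln(1 − 4p/3) = −0.75 ln(1 − 0.723809) = −0.75 ln(0.276191)
  = −0.75 × (-1.286663) = 0.964997 substitutions/site.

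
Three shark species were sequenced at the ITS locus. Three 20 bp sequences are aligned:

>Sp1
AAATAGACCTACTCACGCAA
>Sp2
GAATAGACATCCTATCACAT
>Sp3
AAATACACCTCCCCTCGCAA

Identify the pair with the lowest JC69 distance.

Sp1–Sp2: 7/20 differ, p = 0.350, d = 0.471.
Sp1–Sp3: 4/20 differ, p = 0.200, d = 0.233.
Sp2–Sp3: 7/20 differ, p = 0.350, d = 0.471.
The smallest distance is between Sp1 and Sp3.

Sp1 and Sp3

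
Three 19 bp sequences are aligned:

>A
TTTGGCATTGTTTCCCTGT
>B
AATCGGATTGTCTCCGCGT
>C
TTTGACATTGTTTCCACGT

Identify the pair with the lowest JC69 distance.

A–B: 7/19 differ, p = 0.368, d = 0.507.
A–C: 3/19 differ, p = 0.158, d = 0.177.
B–C: 7/19 differ, p = 0.368, d = 0.507.
The smallest distance is between A and C.

A and C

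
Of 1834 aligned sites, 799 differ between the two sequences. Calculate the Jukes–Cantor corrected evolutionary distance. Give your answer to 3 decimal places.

0.652

p = 799/1834 ≈ 0.43566.
d = −(3/4) ln(1 − 4p/3) = −0.75 ln(1 − 0.58088) = −0.75 ln(0.41912)
  = −0.75 × (-0.869598) = 0.652199 substitutions/site.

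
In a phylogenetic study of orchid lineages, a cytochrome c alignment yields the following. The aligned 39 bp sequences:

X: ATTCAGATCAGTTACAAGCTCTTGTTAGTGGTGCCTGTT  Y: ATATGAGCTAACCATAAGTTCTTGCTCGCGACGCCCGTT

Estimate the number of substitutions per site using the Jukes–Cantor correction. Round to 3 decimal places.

0.717

The sequences differ at 18 of 39 sites, so p = 18/39 ≈ 0.461538.
d = −(3/4) ln(1 − 4p/3) = −0.75 ln(1 − 0.615384) = −0.75 ln(0.384616)
  = −0.75 × (-0.955510) = 0.716633 substitutions/site.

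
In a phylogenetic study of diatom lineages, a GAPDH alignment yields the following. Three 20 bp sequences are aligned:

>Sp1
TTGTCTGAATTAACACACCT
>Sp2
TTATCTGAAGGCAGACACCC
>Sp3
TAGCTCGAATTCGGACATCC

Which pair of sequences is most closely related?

Sp1–Sp2: 6/20 differ, p = 0.300, d = 0.383.
Sp1–Sp3: 9/20 differ, p = 0.450, d = 0.687.
Sp2–Sp3: 9/20 differ, p = 0.450, d = 0.687.
The smallest distance is between Sp1 and Sp2.

Sp1 and Sp2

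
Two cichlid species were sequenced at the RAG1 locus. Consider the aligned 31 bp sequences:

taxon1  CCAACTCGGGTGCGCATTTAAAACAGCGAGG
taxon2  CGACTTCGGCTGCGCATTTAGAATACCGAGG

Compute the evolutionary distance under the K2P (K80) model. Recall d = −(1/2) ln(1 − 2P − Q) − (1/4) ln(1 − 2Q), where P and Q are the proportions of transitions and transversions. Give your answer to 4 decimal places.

0.2694

Of 31 sites, 3 differences are transitions and 4 are transversions, so P = 3/31 ≈ 0.096774 and Q = 4/31 ≈ 0.129032.
Under the Kimura two-parameter model, d = −½ ln(1 − 2P − Q) − ¼ ln(1 − 2Q).
1 − 2P − Q = 0.67742, giving −½ ln(0.67742) = 0.194732.
1 − 2Q = 0.741936, giving −¼ ln(0.741936) = 0.074623.
d = 0.194732 + 0.074623 = 0.269355.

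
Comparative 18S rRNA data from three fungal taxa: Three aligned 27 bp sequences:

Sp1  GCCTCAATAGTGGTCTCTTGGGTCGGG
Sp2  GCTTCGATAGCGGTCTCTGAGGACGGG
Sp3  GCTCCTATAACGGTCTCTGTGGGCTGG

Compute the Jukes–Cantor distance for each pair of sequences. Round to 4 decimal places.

Sp1–Sp2: 6/27 sites differ → p ≈ 0.222222, d = −0.75 ln(1 − 0.296296) = 0.263548 ≈ 0.2635.
Sp1–Sp3: 9/27 sites differ → p ≈ 0.333333, d = −0.75 ln(1 − 0.444444) = 0.440839 ≈ 0.4408.
Sp2–Sp3: 6/27 sites differ → p ≈ 0.222222, d = −0.75 ln(1 − 0.296296) = 0.263548 ≈ 0.2635.

d(Sp1,Sp2) = 0.2635, d(Sp1,Sp3) = 0.4408, d(Sp2,Sp3) = 0.2635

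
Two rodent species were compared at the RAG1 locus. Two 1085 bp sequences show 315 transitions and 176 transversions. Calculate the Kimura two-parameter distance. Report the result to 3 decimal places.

P = 315/1085 ≈ 0.290323 and Q = 176/1085 ≈ 0.162212.
Under the Kimura two-parameter model, d = −½ ln(1 − 2P − Q) − ¼ ln(1 − 2Q).
1 − 2P − Q = 0.257142, giving −½ ln(0.257142) = 0.679063.
1 − 2Q = 0.675576, giving −¼ ln(0.675576) = 0.098047.
d = 0.679063 + 0.098047 = 0.777110.

0.777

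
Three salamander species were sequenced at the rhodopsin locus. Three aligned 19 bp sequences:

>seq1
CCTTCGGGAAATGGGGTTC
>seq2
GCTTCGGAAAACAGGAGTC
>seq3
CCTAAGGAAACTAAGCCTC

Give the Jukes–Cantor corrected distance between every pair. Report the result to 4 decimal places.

seq1–seq2: 6/19 sites differ → p ≈ 0.315789, d = −0.75 ln(1 − 0.421052) = 0.409907 ≈ 0.4099.
seq1–seq3: 8/19 sites differ → p ≈ 0.421053, d = −0.75 ln(1 − 0.561404) = 0.618132 ≈ 0.6181.
seq2–seq3: 8/19 sites differ → p ≈ 0.421053, d = −0.75 ln(1 − 0.561404) = 0.618132 ≈ 0.6181.

d(seq1,seq2) = 0.4099, d(seq1,seq3) = 0.6181, d(seq2,seq3) = 0.6181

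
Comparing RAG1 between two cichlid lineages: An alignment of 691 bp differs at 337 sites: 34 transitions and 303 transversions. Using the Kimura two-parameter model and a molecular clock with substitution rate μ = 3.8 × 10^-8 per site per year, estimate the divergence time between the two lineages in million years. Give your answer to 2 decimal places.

P = 34/691 ≈ 0.049204 and Q = 303/691 ≈ 0.438495.
Under the Kimura two-parameter model, d = −½ ln(1 − 2P − Q) − ¼ ln(1 − 2Q).
1 − 2P − Q = 0.463097, giving −½ ln(0.463097) = 0.384909.
1 − 2Q = 0.12301, giving −¼ ln(0.12301) = 0.523872.
d = 0.384909 + 0.523872 = 0.908781.
Under a molecular clock d = 2μt, so t = d/(2μ) = 0.908781 / (2 × 3.8 × 10^-8) = 11.96 million years.

11.96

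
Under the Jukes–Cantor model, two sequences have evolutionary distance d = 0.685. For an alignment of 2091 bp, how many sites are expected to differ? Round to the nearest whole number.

Invert JC69: p = (3/4)(1 − e^(−4d/3)) = 0.75 × (1 − e^(-0.913333)) = 0.75 × (1 − 0.401185) = 0.449111.
Expected differing sites = pL ≈ 0.449111 × 2091 = 939.091101 ≈ 939.

939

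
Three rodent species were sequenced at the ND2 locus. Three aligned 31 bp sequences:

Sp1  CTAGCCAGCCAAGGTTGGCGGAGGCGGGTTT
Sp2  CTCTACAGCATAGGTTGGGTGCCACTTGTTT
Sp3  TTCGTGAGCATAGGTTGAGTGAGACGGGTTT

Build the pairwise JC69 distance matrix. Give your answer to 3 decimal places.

Sp1–Sp2: 12/31 sites differ → p ≈ 0.387097, d = −0.75 ln(1 − 0.516129) = 0.544453 ≈ 0.544.
Sp1–Sp3: 10/31 sites differ → p ≈ 0.322581, d = −0.75 ln(1 − 0.430108) = 0.421731 ≈ 0.422.
Sp2–Sp3: 9/31 sites differ → p ≈ 0.290323, d = −0.75 ln(1 − 0.387097) = 0.367161 ≈ 0.367.

d(Sp1,Sp2) = 0.544, d(Sp1,Sp3) = 0.422, d(Sp2,Sp3) = 0.367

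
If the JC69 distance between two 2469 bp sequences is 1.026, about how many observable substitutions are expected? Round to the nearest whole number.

Invert JC69: p = (3/4)(1 − e^(−4d/3)) = 0.75 × (1 − e^(-1.368)) = 0.75 × (1 − 0.254616) = 0.559038.
Expected differing sites = pL ≈ 0.559038 × 2469 = 1380.264822 ≈ 1380.

1380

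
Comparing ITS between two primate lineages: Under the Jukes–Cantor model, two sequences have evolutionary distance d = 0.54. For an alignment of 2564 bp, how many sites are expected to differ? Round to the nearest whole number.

987

Invert JC69: p = (3/4)(1 − e^(−4d/3)) = 0.75 × (1 − e^(-0.72)) = 0.75 × (1 − 0.486752) = 0.384936.
Expected differing sites = pL ≈ 0.384936 × 2564 = 986.975904 ≈ 987.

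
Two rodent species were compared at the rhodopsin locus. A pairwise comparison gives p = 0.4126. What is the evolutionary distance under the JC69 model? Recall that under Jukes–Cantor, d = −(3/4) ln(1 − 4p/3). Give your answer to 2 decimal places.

0.60

d = −(3/4) ln(1 − 4p/3) = −0.75 ln(1 − 0.550133) = −0.75 ln(0.449867)
  = −0.75 × (-0.798803) = 0.599102 substitutions/site.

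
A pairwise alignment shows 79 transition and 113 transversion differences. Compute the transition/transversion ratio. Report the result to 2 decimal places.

R = 79/113 = 0.699115… ≈ 0.70 (to 2 d.p.).

0.70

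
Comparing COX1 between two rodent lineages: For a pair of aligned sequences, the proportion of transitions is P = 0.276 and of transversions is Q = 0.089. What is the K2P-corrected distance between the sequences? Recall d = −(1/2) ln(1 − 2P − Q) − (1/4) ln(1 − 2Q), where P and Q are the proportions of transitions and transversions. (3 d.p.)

Under the Kimura two-parameter model, d = −½ ln(1 − 2P − Q) − ¼ ln(1 − 2Q).
1 − 2P − Q = 0.359, giving −½ ln(0.359) = 0.512216.
1 − 2Q = 0.822, giving −¼ ln(0.822) = 0.049004.
d = 0.512216 + 0.049004 = 0.561220.

0.561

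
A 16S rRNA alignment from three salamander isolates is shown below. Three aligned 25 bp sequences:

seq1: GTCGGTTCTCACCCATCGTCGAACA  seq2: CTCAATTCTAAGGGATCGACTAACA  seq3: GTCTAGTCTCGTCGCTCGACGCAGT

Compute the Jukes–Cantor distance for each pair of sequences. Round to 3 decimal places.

d(seq1,seq2) = 0.490, d(seq1,seq3) = 0.663, d(seq2,seq3) = 0.766

seq1–seq2: 9/25 sites differ → p = 0.36, d = −0.75 ln(1 − 0.48) = 0.490445 ≈ 0.490.
seq1–seq3: 11/25 sites differ → p = 0.44, d = −0.75 ln(1 − 0.586667) = 0.662626 ≈ 0.663.
seq2–seq3: 12/25 sites differ → p = 0.48, d = −0.75 ln(1 − 0.64) = 0.766238 ≈ 0.766.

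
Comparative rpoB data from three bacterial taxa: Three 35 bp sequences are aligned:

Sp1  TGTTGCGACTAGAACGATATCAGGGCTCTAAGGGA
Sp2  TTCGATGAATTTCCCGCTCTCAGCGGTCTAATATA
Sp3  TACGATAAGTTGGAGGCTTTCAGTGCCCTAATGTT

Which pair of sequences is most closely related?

Sp2 and Sp3

Sp1–Sp2: 17/35 differ, p = 0.486, d = 0.782.
Sp1–Sp3: 17/35 differ, p = 0.486, d = 0.782.
Sp2–Sp3: 13/35 differ, p = 0.371, d = 0.513.
The smallest distance is between Sp2 and Sp3.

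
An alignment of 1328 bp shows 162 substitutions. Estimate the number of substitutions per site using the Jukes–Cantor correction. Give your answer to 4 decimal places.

p = 162/1328 ≈ 0.121988.
d = −(3/4) ln(1 − 4p/3) = −0.75 ln(1 − 0.162651) = −0.75 ln(0.837349)
  = −0.75 × (-0.177514) = 0.133136 substitutions/site.

0.1331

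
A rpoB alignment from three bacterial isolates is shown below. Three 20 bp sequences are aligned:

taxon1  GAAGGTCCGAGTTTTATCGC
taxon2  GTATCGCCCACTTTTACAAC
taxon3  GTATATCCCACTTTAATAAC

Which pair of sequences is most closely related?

taxon2 and taxon3

taxon1–taxon2: 9/20 differ, p = 0.450, d = 0.687.
taxon1–taxon3: 8/20 differ, p = 0.400, d = 0.572.
taxon2–taxon3: 4/20 differ, p = 0.200, d = 0.233.
The smallest distance is between taxon2 and taxon3.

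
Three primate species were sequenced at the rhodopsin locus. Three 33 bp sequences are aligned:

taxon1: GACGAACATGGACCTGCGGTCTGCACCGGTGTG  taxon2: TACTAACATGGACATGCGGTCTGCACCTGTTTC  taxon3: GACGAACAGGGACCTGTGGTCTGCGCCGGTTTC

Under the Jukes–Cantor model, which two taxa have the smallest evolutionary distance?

taxon1 and taxon3

taxon1–taxon2: 6/33 differ, p = 0.182, d = 0.208.
taxon1–taxon3: 5/33 differ, p = 0.152, d = 0.169.
taxon2–taxon3: 7/33 differ, p = 0.212, d = 0.249.
The smallest distance is between taxon1 and taxon3.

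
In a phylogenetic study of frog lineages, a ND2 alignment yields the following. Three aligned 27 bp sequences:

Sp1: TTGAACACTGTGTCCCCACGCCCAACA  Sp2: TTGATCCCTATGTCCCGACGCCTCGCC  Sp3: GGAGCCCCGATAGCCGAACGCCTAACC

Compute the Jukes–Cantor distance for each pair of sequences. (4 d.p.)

Sp1–Sp2: 8/27 sites differ → p ≈ 0.296296, d = −0.75 ln(1 − 0.395061) = 0.376971 ≈ 0.3770.
Sp1–Sp3: 14/27 sites differ → p ≈ 0.518519, d = −0.75 ln(1 − 0.691359) = 0.881682 ≈ 0.8817.
Sp2–Sp3: 12/27 sites differ → p ≈ 0.444444, d = −0.75 ln(1 − 0.592592) = 0.673455 ≈ 0.6735.

d(Sp1,Sp2) = 0.3770, d(Sp1,Sp3) = 0.8817, d(Sp2,Sp3) = 0.6735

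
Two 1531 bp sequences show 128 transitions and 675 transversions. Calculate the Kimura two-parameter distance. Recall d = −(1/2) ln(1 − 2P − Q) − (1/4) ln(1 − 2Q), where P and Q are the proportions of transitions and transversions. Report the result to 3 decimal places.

1.002

P = 128/1531 ≈ 0.083605 and Q = 675/1531 ≈ 0.440888.
Under the Kimura two-parameter model, d = −½ ln(1 − 2P − Q) − ¼ ln(1 − 2Q).
1 − 2P − Q = 0.391902, giving −½ ln(0.391902) = 0.468372.
1 − 2Q = 0.118224, giving −¼ ln(0.118224) = 0.533794.
d = 0.468372 + 0.533794 = 1.002166.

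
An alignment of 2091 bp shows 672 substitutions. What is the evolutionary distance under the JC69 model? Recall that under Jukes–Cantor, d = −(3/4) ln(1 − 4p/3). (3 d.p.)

0.420

p = 672/2091 ≈ 0.321377.
d = −(3/4) ln(1 − 4p/3) = −0.75 ln(1 − 0.428503) = −0.75 ln(0.571497)
  = −0.75 × (-0.559496) = 0.419622 substitutions/site.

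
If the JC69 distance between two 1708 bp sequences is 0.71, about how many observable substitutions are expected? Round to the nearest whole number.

Invert JC69: p = (3/4)(1 − e^(−4d/3)) = 0.75 × (1 − e^(-0.946667)) = 0.75 × (1 − 0.388032) = 0.458976.
Expected differing sites = pL ≈ 0.458976 × 1708 = 783.931008 ≈ 784.

784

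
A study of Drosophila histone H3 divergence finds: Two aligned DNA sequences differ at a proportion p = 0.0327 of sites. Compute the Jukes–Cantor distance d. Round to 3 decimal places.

0.033

d = −(3/4) ln(1 − 4p/3) = −0.75 ln(1 − 0.0436) = −0.75 ln(0.9564)
  = −0.75 × (-0.044579) = 0.033434 substitutions/site.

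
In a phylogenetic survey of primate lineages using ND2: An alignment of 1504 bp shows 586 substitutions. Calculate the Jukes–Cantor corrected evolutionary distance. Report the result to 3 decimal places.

0.550

p = 586/1504 ≈ 0.389628.
d = −(3/4) ln(1 − 4p/3) = −0.75 ln(1 − 0.519504) = −0.75 ln(0.480496)
  = −0.75 × (-0.732936) = 0.549702 substitutions/site.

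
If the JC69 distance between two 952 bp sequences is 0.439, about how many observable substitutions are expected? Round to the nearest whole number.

Invert JC69: p = (3/4)(1 − e^(−4d/3)) = 0.75 × (1 − e^(-0.585333)) = 0.75 × (1 − 0.556920) = 0.332310.
Expected differing sites = pL ≈ 0.332310 × 952 = 316.35912 ≈ 316.

316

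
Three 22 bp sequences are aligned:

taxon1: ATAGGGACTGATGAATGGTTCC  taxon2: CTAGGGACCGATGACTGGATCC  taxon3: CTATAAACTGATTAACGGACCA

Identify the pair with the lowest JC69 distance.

taxon1 and taxon2

taxon1–taxon2: 4/22 differ, p = 0.182, d = 0.208.
taxon1–taxon3: 9/22 differ, p = 0.409, d = 0.591.
taxon2–taxon3: 9/22 differ, p = 0.409, d = 0.591.
The smallest distance is between taxon1 and taxon2.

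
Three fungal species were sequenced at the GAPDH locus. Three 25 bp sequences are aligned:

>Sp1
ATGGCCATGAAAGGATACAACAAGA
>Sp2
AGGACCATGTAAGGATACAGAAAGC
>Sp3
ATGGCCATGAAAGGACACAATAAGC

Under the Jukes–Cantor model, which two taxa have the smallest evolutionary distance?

Sp1 and Sp3

Sp1–Sp2: 6/25 differ, p = 0.240, d = 0.289.
Sp1–Sp3: 3/25 differ, p = 0.120, d = 0.131.
Sp2–Sp3: 6/25 differ, p = 0.240, d = 0.289.
The smallest distance is between Sp1 and Sp3.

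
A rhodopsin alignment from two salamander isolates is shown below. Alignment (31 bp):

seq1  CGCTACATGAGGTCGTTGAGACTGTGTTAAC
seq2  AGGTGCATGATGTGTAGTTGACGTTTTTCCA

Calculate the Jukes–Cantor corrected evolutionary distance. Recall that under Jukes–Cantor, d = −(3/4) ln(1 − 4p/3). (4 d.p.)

The sequences differ at 16 of 31 sites, so p = 16/31 ≈ 0.516129.
d = −(3/4) ln(1 − 4p/3) = −0.75 ln(1 − 0.688172) = −0.75 ln(0.311828)
  = −0.75 × (-1.165304) = 0.873978 substitutions/site.

0.8740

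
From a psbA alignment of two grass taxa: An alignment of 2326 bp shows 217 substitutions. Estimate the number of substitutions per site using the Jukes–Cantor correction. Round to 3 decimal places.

p = 217/2326 ≈ 0.093293.
d = −(3/4) ln(1 − 4p/3) = −0.75 ln(1 − 0.124391) = −0.75 ln(0.875609)
  = −0.75 × (-0.132836) = 0.099627 substitutions/site.

0.100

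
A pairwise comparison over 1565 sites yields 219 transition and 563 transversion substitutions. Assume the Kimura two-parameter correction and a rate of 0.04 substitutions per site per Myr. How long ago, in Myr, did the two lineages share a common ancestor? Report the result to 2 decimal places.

10.35

P = 219/1565 ≈ 0.139936 and Q = 563/1565 ≈ 0.359744.
Under the Kimura two-parameter model, d = −½ ln(1 − 2P − Q) − ¼ ln(1 − 2Q).
1 − 2P − Q = 0.360384, giving −½ ln(0.360384) = 0.510293.
1 − 2Q = 0.280512, giving −¼ ln(0.280512) = 0.317785.
d = 0.510293 + 0.317785 = 0.828078.
Under a molecular clock d = 2μt, so t = d/(2μ) = 0.828078 / (2 × 0.04) = 10.35 Myr.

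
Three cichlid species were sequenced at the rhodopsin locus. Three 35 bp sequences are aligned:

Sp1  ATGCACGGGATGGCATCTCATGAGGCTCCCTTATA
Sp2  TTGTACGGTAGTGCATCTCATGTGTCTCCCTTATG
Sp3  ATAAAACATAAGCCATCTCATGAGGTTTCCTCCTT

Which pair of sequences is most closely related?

Sp1–Sp2: 8/35 differ, p = 0.229, d = 0.273.
Sp1–Sp3: 13/35 differ, p = 0.371, d = 0.513.
Sp2–Sp3: 16/35 differ, p = 0.457, d = 0.705.
The smallest distance is between Sp1 and Sp2.

Sp1 and Sp2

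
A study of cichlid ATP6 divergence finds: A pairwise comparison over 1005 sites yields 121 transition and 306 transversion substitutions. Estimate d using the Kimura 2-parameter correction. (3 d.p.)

0.629

P = 121/1005 ≈ 0.120398 and Q = 306/1005 ≈ 0.304478.
Under the Kimura two-parameter model, d = −½ ln(1 − 2P − Q) − ¼ ln(1 − 2Q).
1 − 2P − Q = 0.454726, giving −½ ln(0.454726) = 0.394030.
1 − 2Q = 0.391044, giving −¼ ln(0.391044) = 0.234734.
d = 0.394030 + 0.234734 = 0.628764.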